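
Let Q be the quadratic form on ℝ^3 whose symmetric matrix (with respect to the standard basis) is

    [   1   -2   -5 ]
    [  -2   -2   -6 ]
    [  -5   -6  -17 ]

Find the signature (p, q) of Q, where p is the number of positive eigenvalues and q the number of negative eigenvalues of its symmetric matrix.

(2, 1)

An LDLᵀ factorisation of A has diagonal entries 1, -6, 2/3.
Counting signs: 2 positive, 1 negative.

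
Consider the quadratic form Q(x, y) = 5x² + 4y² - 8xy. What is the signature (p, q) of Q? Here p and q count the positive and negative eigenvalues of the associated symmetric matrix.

Write A = [[5, -4], [-4, 4]].
Symmetric row and column elimination reduces A to a congruent diagonal form with pivots 5, 4/5.
That gives 2 positive pivots.

(2, 0)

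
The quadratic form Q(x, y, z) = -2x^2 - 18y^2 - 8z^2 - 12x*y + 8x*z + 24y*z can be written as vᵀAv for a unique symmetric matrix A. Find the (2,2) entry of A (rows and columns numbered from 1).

The coefficient of y^2 in Q is -18, and that is exactly A[2,2].

-18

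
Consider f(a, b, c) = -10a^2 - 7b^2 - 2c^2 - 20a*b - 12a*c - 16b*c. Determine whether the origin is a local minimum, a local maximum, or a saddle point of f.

The Hessian at the origin is H = [[-20, -20, -12], [-20, -14, -16], [-12, -16, -4]].
Congruent diagonalization of H (simultaneous row and column reduction) yields pivots -20, 6, 8/15.
So there are 2 positive, 1 negative pivots.
H is indefinite, so the origin is a saddle point.

saddle point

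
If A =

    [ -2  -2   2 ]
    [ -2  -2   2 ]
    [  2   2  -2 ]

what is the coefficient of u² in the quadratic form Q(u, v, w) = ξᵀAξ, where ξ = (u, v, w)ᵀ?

-2

The coefficient of u² is the diagonal entry A[1,1] = -2.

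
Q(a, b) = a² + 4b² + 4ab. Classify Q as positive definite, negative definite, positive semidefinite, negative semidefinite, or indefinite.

positive semidefinite

Write A = [[1, 2], [2, 4]].
Symmetric row and column elimination reduces A to a congruent diagonal form with pivots 1, 0.
So there are 1 positive, 1 zero pivots.
Hence Q is positive semidefinite.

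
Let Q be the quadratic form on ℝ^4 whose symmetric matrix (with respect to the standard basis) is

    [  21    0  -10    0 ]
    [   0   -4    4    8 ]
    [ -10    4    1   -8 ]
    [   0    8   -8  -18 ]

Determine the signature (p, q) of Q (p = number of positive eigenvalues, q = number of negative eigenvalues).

(2, 2)

Applying the same elementary operations to the rows and columns of A produces a congruent diagonal matrix with entries 21, -4, 5/21, -2.
That gives 2 positive, 2 negative pivots.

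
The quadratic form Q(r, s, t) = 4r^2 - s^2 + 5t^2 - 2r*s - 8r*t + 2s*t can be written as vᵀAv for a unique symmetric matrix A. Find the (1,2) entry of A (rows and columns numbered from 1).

The coefficient of r·s in Q is -2. For a symmetric A this equals A[1,2] + A[2,1] = 2·A[1,2].
So A[1,2] = -2/2 = -1.

-1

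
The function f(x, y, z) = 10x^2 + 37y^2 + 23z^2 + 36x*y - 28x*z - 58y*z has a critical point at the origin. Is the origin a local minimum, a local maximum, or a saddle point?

local minimum

The Hessian at the origin is H = [[20, 36, -28], [36, 74, -58], [-28, -58, 46]].
An LDLᵀ factorisation of H has diagonal entries 20, 46/5, 12/23.
Counting signs: 3 positive.
H is positive definite, so the origin is a strict local minimum.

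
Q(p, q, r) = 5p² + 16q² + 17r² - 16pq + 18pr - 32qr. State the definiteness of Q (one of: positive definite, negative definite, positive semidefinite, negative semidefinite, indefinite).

positive semidefinite

Write A = [[5, -8, 9], [-8, 16, -16], [9, -16, 17]].
Row-reducing A symmetrically gives the diagonal entries 5, 16/5, 0.
That gives 2 positive, 1 zero pivots.
Hence Q is positive semidefinite.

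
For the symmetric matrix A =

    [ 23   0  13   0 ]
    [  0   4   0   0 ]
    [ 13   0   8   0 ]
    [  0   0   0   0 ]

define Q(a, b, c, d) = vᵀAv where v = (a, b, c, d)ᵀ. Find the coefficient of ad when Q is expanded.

0

The coefficient of ad is A[1,4] + A[4,1] = 2·0 = 0.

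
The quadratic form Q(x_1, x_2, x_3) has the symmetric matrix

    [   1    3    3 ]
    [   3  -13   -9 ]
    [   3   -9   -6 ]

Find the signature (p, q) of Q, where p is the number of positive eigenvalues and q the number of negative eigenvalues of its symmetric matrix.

(1, 2)

Symmetric row and column elimination reduces A to a congruent diagonal form with pivots 1, -22, -3/11.
Counting signs: 1 positive, 2 negative.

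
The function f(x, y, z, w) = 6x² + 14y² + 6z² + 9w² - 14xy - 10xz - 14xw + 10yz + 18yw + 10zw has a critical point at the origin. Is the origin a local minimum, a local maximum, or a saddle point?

The Hessian at the origin is H = [[12, -14, -10, -14], [-14, 28, 10, 18], [-10, 10, 12, 10], [-14, 18, 10, 18]].
Applying the same elementary operations to the rows and columns of H produces a congruent diagonal matrix with entries 12, 35/3, 24/7, 5/6.
So there are 4 positive pivots.
H is positive definite, so the origin is a strict local minimum.

local minimum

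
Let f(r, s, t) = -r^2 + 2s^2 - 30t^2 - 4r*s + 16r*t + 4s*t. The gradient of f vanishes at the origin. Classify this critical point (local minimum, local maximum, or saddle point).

The Hessian at the origin is H = [[-2, -4, 16], [-4, 4, 4], [16, 4, -60]].
Row-reducing H symmetrically gives the diagonal entries -2, 12, 8/3.
Counting signs: 2 positive, 1 negative.
H is indefinite, so the origin is a saddle point.

saddle point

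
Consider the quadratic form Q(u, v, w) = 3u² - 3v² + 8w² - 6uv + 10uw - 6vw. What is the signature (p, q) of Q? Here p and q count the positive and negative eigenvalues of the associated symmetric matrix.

(2, 1)

The associated matrix is A = [[3, -3, 5], [-3, -3, -3], [5, -3, 8]].
Applying the same elementary operations to the rows and columns of A produces a congruent diagonal matrix with entries 3, -6, 1/3.
That gives 2 positive, 1 negative pivots.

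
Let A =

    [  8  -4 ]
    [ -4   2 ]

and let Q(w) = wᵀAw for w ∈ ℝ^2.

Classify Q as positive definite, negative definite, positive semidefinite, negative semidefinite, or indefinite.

Applying the same elementary operations to the rows and columns of A produces a congruent diagonal matrix with entries 8, 0.
So there are 1 positive, 1 zero pivots.
Hence Q is positive semidefinite.

positive semidefinite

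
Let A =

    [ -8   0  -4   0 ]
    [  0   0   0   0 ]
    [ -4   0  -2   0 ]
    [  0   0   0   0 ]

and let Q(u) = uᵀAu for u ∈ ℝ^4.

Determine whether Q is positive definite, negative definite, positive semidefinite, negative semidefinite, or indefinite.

negative semidefinite

Applying the same elementary operations to the rows and columns of A produces a congruent diagonal matrix with entries -8, 0, 0, 0.
Counting signs: 1 negative, 3 zero.
Hence Q is negative semidefinite.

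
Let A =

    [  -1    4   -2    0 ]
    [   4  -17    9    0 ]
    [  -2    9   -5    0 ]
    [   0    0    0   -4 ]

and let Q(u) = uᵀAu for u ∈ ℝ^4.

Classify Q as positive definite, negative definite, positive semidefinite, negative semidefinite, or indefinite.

Applying the same elementary operations to the rows and columns of A produces a congruent diagonal matrix with entries -1, -1, 0, -4.
Counting signs: 3 negative, 1 zero.
Hence Q is negative semidefinite.

negative semidefinite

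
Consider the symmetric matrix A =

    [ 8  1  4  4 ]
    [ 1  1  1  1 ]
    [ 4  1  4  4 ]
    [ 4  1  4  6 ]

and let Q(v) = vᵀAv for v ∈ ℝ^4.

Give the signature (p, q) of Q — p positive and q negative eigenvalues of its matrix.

Symmetric row and column elimination reduces A to a congruent diagonal form with pivots 8, 7/8, 12/7, 2.
Counting signs: 4 positive.

(4, 0)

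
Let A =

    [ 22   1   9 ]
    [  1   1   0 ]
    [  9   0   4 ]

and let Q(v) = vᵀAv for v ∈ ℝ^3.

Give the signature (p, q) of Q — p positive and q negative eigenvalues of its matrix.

Symmetric row and column elimination reduces A to a congruent diagonal form with pivots 22, 21/22, 1/7.
So there are 3 positive pivots.

(3, 0)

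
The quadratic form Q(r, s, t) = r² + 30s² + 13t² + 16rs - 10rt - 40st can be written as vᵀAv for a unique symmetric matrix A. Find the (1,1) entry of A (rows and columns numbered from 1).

1

The coefficient of r² in Q is 1, and that is exactly A[1,1].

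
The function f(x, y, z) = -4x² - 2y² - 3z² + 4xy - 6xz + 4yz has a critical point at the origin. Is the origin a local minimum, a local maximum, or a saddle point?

local maximum

The Hessian at the origin is H = [[-8, 4, -6], [4, -4, 4], [-6, 4, -6]].
An LDLᵀ factorisation of H has diagonal entries -8, -2, -1.
So there are 3 negative pivots.
H is negative definite, so the origin is a strict local maximum.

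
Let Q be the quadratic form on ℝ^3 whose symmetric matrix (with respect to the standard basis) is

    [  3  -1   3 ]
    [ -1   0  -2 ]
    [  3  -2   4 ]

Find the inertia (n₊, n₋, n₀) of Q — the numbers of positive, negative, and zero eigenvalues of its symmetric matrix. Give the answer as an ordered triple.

Applying the same elementary operations to the rows and columns of A produces a congruent diagonal matrix with entries 3, -1/3, 4.
That gives 2 positive, 1 negative pivots.

(2, 1, 0)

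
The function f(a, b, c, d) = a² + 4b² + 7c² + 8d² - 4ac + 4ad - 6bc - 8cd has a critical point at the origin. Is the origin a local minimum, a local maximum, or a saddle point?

local minimum

The Hessian at the origin is H = [[2, 0, -4, 4], [0, 8, -6, 0], [-4, -6, 14, -8], [4, 0, -8, 16]].
Congruent diagonalization of H (simultaneous row and column reduction) yields pivots 2, 8, 3/2, 8.
Counting signs: 4 positive.
H is positive definite, so the origin is a strict local minimum.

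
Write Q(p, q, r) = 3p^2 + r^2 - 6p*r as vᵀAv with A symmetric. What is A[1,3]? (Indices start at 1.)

-3

The coefficient of p·r in Q is -6. For a symmetric A this equals A[1,3] + A[3,1] = 2·A[1,3].
So A[1,3] = -6/2 = -3.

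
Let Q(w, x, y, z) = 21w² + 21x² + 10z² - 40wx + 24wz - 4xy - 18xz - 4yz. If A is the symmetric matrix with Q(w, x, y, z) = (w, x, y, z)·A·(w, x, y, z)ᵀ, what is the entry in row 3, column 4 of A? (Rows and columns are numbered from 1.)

The coefficient of y·z in Q is -4. For a symmetric A this equals A[3,4] + A[4,3] = 2·A[3,4].
So A[3,4] = -4/2 = -2.

-2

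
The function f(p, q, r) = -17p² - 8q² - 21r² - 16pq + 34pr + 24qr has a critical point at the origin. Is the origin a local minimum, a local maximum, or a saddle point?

The Hessian at the origin is H = [[-34, -16, 34], [-16, -16, 24], [34, 24, -42]].
An LDLᵀ factorisation of H has diagonal entries -34, -144/17, -4/9.
So there are 3 negative pivots.
H is negative definite, so the origin is a strict local maximum.

local maximum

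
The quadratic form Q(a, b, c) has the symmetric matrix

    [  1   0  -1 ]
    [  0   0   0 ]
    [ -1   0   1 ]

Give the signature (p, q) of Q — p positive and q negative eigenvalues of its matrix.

(1, 0)

Congruent diagonalization of A (simultaneous row and column reduction) yields pivots 1, 0, 0.
So there are 1 positive, 2 zero pivots.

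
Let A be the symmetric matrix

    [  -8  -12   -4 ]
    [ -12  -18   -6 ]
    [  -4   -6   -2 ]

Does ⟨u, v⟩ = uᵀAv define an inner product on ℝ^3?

no

Applying the same elementary operations to the rows and columns of A produces a congruent diagonal matrix with entries -8, 0, 0.
That gives 1 negative, 2 zero pivots.
Hence Q is negative semidefinite.
⟨·,·⟩ is an inner product exactly when A is positive definite.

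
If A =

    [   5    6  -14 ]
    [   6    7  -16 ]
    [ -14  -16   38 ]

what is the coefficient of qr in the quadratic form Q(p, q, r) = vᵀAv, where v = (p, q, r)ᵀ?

The coefficient of qr is A[2,3] + A[3,2] = 2·(-16) = -32.

-32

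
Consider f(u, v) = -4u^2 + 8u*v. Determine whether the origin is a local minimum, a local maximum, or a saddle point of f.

saddle point

The Hessian at the origin is H = [[-8, 8], [8, 0]].
det H = -8·0 − (8)² = -64 < 0, so H is indefinite.
Therefore the origin is a saddle point.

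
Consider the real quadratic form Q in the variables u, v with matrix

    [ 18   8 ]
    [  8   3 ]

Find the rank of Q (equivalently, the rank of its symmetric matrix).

2

Row-reducing A symmetrically gives the diagonal entries 18, -5/9.
That gives 1 positive, 1 negative pivots.
The rank is the number of nonzero pivots: 2.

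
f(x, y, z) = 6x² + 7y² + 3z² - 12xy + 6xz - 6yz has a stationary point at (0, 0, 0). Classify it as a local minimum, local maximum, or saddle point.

The Hessian at the origin is H = [[12, -12, 6], [-12, 14, -6], [6, -6, 6]].
Symmetric row and column elimination reduces H to a congruent diagonal form with pivots 12, 2, 3.
That gives 3 positive pivots.
H is positive definite, so the origin is a strict local minimum.

local minimum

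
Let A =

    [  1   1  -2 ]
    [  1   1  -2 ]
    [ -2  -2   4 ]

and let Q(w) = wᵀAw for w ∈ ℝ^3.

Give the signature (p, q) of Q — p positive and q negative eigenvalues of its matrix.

Congruent diagonalization of A (simultaneous row and column reduction) yields pivots 1, 0, 0.
Counting signs: 1 positive, 2 zero.

(1, 0)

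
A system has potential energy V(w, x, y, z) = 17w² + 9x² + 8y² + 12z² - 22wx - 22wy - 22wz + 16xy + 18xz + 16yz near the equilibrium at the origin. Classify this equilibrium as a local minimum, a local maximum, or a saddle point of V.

local minimum

The Hessian at the origin is H = [[34, -22, -22, -22], [-22, 18, 16, 18], [-22, 16, 16, 16], [-22, 18, 16, 24]].
Applying the same elementary operations to the rows and columns of H produces a congruent diagonal matrix with entries 34, 64/17, 15/16, 6.
That gives 4 positive pivots.
H is positive definite, so the origin is a strict local minimum.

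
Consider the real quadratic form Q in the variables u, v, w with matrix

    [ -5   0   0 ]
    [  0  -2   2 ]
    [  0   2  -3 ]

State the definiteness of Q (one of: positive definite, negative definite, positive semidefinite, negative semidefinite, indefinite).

An LDLᵀ factorisation of A has diagonal entries -5, -2, -1.
That gives 3 negative pivots.
Hence Q is negative definite.

negative definite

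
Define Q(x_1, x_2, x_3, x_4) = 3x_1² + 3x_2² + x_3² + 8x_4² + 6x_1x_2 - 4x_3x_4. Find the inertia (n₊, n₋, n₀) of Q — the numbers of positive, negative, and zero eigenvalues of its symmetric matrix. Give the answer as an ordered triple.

(3, 0, 1)

The associated matrix is A = [[3, 3, 0, 0], [3, 3, 0, 0], [0, 0, 1, -2], [0, 0, -2, 8]].
Congruent diagonalization of A (simultaneous row and column reduction) yields pivots 3, 0, 1, 4.
So there are 3 positive, 1 zero pivots.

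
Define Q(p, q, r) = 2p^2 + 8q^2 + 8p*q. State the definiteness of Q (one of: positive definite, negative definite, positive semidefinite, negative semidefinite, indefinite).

The associated matrix is A = [[2, 4, 0], [4, 8, 0], [0, 0, 0]].
Congruent diagonalization of A (simultaneous row and column reduction) yields pivots 2, 0, 0.
That gives 1 positive, 2 zero pivots.
Hence Q is positive semidefinite.

positive semidefinite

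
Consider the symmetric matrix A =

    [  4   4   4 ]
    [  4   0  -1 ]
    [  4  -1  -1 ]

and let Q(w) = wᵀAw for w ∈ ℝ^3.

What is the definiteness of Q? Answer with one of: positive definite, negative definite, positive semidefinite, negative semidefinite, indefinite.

indefinite

An LDLᵀ factorisation of A has diagonal entries 4, -4, 5/4.
That gives 2 positive, 1 negative pivots.
Hence Q is indefinite.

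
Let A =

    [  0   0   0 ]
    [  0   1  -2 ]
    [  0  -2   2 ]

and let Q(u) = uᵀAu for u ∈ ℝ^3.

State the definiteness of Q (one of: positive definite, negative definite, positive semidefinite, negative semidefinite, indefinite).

indefinite

Congruent diagonalization of A (simultaneous row and column reduction) yields pivots 0, 1, -2.
That gives 1 positive, 1 negative, 1 zero pivots.
Hence Q is indefinite.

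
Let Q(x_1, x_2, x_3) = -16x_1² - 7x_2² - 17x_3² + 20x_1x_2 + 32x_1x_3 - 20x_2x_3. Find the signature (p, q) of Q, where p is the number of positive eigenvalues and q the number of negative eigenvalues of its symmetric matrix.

Write A = [[-16, 10, 16], [10, -7, -10], [16, -10, -17]].
Row-reducing A symmetrically gives the diagonal entries -16, -3/4, -1.
That gives 3 negative pivots.

(0, 3)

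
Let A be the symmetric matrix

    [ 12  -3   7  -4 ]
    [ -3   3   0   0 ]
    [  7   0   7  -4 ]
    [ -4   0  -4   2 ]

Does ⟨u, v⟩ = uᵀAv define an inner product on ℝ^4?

Row-reducing A symmetrically gives the diagonal entries 12, 9/4, 14/9, -2/7.
That gives 3 positive, 1 negative pivots.
Hence Q is indefinite.
⟨·,·⟩ is an inner product exactly when A is positive definite.

no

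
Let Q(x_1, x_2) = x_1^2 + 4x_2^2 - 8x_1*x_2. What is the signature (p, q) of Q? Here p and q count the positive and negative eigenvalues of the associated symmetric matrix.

(1, 1)

The associated matrix is A = [[1, -4], [-4, 4]].
Congruent diagonalization of A (simultaneous row and column reduction) yields pivots 1, -12.
Counting signs: 1 positive, 1 negative.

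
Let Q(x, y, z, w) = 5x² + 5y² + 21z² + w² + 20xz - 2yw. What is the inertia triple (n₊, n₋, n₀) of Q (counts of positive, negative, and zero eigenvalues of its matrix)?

The associated matrix is A = [[5, 0, 10, 0], [0, 5, 0, -1], [10, 0, 21, 0], [0, -1, 0, 1]].
Congruent diagonalization of A (simultaneous row and column reduction) yields pivots 5, 5, 1, 4/5.
Counting signs: 4 positive.

(4, 0, 0)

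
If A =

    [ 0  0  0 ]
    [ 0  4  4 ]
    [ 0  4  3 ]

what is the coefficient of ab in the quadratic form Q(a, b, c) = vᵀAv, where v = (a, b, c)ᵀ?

The coefficient of ab is A[1,2] + A[2,1] = 2·0 = 0.

0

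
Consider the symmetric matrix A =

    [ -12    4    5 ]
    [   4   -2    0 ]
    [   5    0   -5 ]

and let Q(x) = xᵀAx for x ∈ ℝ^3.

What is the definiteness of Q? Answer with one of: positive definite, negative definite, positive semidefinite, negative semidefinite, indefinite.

Applying the same elementary operations to the rows and columns of A produces a congruent diagonal matrix with entries -12, -2/3, 5/4.
That gives 1 positive, 2 negative pivots.
Hence Q is indefinite.

indefinite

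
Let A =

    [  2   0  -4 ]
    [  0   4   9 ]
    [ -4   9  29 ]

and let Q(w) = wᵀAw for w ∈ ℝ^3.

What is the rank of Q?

3

An LDLᵀ factorisation of A has diagonal entries 2, 4, 3/4.
Counting signs: 3 positive.
The rank is the number of nonzero pivots: 3.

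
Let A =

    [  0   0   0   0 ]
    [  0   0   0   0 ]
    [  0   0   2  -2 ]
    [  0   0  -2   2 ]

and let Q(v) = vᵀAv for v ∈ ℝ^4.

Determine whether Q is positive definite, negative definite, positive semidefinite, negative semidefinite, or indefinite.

positive semidefinite

Row-reducing A symmetrically gives the diagonal entries 0, 0, 2, 0.
Counting signs: 1 positive, 3 zero.
Hence Q is positive semidefinite.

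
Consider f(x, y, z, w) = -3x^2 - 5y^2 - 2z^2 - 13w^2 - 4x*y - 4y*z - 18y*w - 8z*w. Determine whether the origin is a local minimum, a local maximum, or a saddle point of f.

saddle point

The Hessian at the origin is H = [[-6, -4, 0, 0], [-4, -10, -4, -18], [0, -4, -4, -8], [0, -18, -8, -26]].
Symmetric row and column elimination reduces H to a congruent diagonal form with pivots -6, -22/3, -20/11, 20.
Counting signs: 1 positive, 3 negative.
H is indefinite, so the origin is a saddle point.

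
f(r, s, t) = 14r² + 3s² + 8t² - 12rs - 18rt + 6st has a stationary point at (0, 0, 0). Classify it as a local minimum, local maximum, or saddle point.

The Hessian at the origin is H = [[28, -12, -18], [-12, 6, 6], [-18, 6, 16]].
An LDLᵀ factorisation of H has diagonal entries 28, 6/7, 1.
That gives 3 positive pivots.
H is positive definite, so the origin is a strict local minimum.

local minimum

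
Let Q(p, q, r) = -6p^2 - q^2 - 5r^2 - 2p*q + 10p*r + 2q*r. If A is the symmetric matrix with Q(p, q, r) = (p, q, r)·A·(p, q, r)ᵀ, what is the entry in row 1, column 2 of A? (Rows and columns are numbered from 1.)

The coefficient of p·q in Q is -2. For a symmetric A this equals A[1,2] + A[2,1] = 2·A[1,2].
So A[1,2] = -2/2 = -1.

-1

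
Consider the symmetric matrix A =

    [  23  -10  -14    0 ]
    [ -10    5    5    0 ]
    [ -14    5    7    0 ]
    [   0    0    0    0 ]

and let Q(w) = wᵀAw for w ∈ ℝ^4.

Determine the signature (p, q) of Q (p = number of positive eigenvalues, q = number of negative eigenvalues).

Congruent diagonalization of A (simultaneous row and column reduction) yields pivots 23, 15/23, -10/3, 0.
Counting signs: 2 positive, 1 negative, 1 zero.

(2, 1)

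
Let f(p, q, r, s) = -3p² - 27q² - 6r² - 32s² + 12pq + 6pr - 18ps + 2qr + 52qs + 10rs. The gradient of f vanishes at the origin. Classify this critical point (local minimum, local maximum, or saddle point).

The Hessian at the origin is H = [[-6, 12, 6, -18], [12, -54, 2, 52], [6, 2, -12, 10], [-18, 52, 10, -64]].
Symmetric row and column elimination reduces H to a congruent diagonal form with pivots -6, -30, 8/15, -2.
So there are 1 positive, 3 negative pivots.
H is indefinite, so the origin is a saddle point.

saddle point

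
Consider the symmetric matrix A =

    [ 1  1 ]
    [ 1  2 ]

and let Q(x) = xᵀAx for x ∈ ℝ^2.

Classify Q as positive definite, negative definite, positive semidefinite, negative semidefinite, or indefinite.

positive definite

Congruent diagonalization of A (simultaneous row and column reduction) yields pivots 1, 1.
That gives 2 positive pivots.
Hence Q is positive definite.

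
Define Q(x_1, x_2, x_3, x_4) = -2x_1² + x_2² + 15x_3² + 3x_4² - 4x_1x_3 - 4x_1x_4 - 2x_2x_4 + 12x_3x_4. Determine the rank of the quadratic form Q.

Write A = [[-2, 0, -2, -2], [0, 1, 0, -1], [-2, 0, 15, 6], [-2, -1, 6, 3]].
Applying the same elementary operations to the rows and columns of A produces a congruent diagonal matrix with entries -2, 1, 17, 4/17.
That gives 3 positive, 1 negative pivots.
The rank is the number of nonzero pivots: 4.

4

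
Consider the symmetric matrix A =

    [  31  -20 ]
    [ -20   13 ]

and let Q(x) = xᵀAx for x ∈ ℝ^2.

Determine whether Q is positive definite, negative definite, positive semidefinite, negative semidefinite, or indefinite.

positive definite

For the 2×2 matrix [[31, -20], [-20, 13]]: det = 31·13 − (-20)² = 3, trace = 44.
det > 0 so both eigenvalues share the sign of the trace; trace = 44 > 0 ⇒ both positive.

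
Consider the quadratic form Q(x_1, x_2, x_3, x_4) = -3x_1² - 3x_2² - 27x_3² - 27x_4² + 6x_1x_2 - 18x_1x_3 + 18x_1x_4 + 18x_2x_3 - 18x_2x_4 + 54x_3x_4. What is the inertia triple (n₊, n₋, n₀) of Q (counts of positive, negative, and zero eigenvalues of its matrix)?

(0, 1, 3)

The associated matrix is A = [[-3, 3, -9, 9], [3, -3, 9, -9], [-9, 9, -27, 27], [9, -9, 27, -27]].
Applying the same elementary operations to the rows and columns of A produces a congruent diagonal matrix with entries -3, 0, 0, 0.
Counting signs: 1 negative, 3 zero.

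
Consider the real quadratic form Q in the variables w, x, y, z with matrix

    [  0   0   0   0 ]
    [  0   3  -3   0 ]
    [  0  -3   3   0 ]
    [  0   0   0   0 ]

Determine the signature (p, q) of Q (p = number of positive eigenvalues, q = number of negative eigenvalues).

(1, 0)

Symmetric row and column elimination reduces A to a congruent diagonal form with pivots 0, 3, 0, 0.
Counting signs: 1 positive, 3 zero.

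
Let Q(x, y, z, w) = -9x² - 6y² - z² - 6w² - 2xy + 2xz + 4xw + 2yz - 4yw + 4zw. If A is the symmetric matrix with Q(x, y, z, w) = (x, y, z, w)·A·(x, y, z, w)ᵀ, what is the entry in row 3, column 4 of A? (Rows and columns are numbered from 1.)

2

The coefficient of z·w in Q is 4. For a symmetric A this equals A[3,4] + A[4,3] = 2·A[3,4].
So A[3,4] = 4/2 = 2.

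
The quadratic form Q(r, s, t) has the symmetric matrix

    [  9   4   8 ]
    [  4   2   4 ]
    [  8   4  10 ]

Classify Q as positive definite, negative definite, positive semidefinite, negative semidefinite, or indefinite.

Applying the same elementary operations to the rows and columns of A produces a congruent diagonal matrix with entries 9, 2/9, 2.
Counting signs: 3 positive.
Hence Q is positive definite.

positive definite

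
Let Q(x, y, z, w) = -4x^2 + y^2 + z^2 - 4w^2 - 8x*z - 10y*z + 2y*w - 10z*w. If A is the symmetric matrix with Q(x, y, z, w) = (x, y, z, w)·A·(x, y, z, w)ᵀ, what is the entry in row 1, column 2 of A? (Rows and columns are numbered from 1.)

The coefficient of x·y in Q is 0. For a symmetric A this equals A[1,2] + A[2,1] = 2·A[1,2].
So A[1,2] = 0/2 = 0.

0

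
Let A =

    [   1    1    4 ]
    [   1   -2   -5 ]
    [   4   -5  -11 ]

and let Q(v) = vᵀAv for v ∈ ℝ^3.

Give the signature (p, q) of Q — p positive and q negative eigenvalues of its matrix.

(1, 1)

Symmetric row and column elimination reduces A to a congruent diagonal form with pivots 1, -3, 0.
Counting signs: 1 positive, 1 negative, 1 zero.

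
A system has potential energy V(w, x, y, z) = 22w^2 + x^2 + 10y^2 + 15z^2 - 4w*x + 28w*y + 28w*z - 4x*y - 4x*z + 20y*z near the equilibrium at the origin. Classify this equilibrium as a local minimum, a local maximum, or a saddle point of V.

local minimum

The Hessian at the origin is H = [[44, -4, 28, 28], [-4, 2, -4, -4], [28, -4, 20, 20], [28, -4, 20, 30]].
An LDLᵀ factorisation of H has diagonal entries 44, 18/11, 8/9, 10.
Counting signs: 4 positive.
H is positive definite, so the origin is a strict local minimum.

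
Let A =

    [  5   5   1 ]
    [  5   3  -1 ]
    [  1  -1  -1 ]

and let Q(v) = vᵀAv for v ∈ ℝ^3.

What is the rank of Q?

3

Row-reducing A symmetrically gives the diagonal entries 5, -2, 4/5.
Counting signs: 2 positive, 1 negative.
The rank is the number of nonzero pivots: 3.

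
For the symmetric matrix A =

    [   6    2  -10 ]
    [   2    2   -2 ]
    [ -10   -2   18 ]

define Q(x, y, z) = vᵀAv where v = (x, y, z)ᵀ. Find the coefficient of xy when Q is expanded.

4

The coefficient of xy is A[1,2] + A[2,1] = 2·2 = 4.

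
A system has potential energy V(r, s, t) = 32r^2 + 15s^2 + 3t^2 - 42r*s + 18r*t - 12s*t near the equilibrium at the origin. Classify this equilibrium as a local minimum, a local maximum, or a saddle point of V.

local minimum

The Hessian at the origin is H = [[64, -42, 18], [-42, 30, -12], [18, -12, 6]].
An LDLᵀ factorisation of H has diagonal entries 64, 39/16, 12/13.
Counting signs: 3 positive.
H is positive definite, so the origin is a strict local minimum.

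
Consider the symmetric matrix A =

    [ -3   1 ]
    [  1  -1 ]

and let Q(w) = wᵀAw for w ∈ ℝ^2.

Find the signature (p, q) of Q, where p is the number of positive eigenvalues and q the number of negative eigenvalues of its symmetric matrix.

(0, 2)

Applying the same elementary operations to the rows and columns of A produces a congruent diagonal matrix with entries -3, -2/3.
That gives 2 negative pivots.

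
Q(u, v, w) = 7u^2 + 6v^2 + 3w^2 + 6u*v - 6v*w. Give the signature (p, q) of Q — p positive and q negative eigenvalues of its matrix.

Write A = [[7, 3, 0], [3, 6, -3], [0, -3, 3]].
An LDLᵀ factorisation of A has diagonal entries 7, 33/7, 12/11.
So there are 3 positive pivots.

(3, 0)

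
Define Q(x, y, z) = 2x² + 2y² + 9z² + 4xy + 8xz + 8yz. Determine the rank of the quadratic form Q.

The associated matrix is A = [[2, 2, 4], [2, 2, 4], [4, 4, 9]].
Applying the same elementary operations to the rows and columns of A produces a congruent diagonal matrix with entries 2, 0, 1.
Counting signs: 2 positive, 1 zero.
The rank is the number of nonzero pivots: 2.

2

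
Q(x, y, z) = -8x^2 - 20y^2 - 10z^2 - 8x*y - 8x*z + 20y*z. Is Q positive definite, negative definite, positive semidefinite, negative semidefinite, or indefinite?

negative semidefinite

Write A = [[-8, -4, -4], [-4, -20, 10], [-4, 10, -10]].
Symmetric row and column elimination reduces A to a congruent diagonal form with pivots -8, -18, 0.
That gives 2 negative, 1 zero pivots.
Hence Q is negative semidefinite.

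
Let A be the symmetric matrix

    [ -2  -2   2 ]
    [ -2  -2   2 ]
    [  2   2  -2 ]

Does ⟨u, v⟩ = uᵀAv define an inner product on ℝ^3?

Congruent diagonalization of A (simultaneous row and column reduction) yields pivots -2, 0, 0.
So there are 1 negative, 2 zero pivots.
Hence Q is negative semidefinite.
⟨·,·⟩ is an inner product exactly when A is positive definite.

no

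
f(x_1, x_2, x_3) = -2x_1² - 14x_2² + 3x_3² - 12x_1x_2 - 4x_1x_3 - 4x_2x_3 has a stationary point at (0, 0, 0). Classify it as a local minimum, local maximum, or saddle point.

The Hessian at the origin is H = [[-4, -12, -4], [-12, -28, -4], [-4, -4, 6]].
Congruent diagonalization of H (simultaneous row and column reduction) yields pivots -4, 8, 2.
So there are 2 positive, 1 negative pivots.
H is indefinite, so the origin is a saddle point.

saddle point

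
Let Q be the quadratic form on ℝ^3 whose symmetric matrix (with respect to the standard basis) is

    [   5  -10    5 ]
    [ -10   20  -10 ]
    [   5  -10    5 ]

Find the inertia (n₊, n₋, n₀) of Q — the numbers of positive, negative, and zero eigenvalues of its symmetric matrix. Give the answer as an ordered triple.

Congruent diagonalization of A (simultaneous row and column reduction) yields pivots 5, 0, 0.
That gives 1 positive, 2 zero pivots.

(1, 0, 2)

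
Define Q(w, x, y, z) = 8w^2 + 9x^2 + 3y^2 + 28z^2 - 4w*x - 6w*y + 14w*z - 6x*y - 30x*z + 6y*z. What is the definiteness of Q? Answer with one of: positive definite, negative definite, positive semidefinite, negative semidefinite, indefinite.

The symmetric matrix of Q is A = [[8, -2, -3, 7], [-2, 9, -3, -15], [-3, -3, 3, 3], [7, -15, 3, 28]].
Leading principal minors: Δ_1 = 8, Δ_2 = 68, Δ_3 = 15, Δ_4 = 15.
All leading principal minors are positive, so by Sylvester's criterion Q is positive definite.

positive definite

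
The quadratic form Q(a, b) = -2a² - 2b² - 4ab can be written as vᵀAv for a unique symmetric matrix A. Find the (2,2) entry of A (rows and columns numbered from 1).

-2

The coefficient of b² in Q is -2, and that is exactly A[2,2].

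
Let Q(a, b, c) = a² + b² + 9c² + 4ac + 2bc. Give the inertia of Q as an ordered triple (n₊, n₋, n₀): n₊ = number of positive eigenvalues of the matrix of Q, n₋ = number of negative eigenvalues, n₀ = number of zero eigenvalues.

The symmetric matrix is A = [[1, 0, 2], [0, 1, 1], [2, 1, 9]].
An LDLᵀ factorisation of A has diagonal entries 1, 1, 4.
So there are 3 positive pivots.

(3, 0, 0)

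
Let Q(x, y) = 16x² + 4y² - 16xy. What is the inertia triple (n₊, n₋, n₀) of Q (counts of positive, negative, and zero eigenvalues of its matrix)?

(1, 0, 1)

Write A = [[16, -8], [-8, 4]].
Congruent diagonalization of A (simultaneous row and column reduction) yields pivots 16, 0.
That gives 1 positive, 1 zero pivots.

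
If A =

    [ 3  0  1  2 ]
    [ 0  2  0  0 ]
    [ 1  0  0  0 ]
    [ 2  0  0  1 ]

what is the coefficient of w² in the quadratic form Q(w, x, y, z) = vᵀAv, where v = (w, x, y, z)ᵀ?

The coefficient of w² is the diagonal entry A[1,1] = 3.

3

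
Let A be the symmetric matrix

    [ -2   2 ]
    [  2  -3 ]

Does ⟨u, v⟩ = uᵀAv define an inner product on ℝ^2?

Applying the same elementary operations to the rows and columns of A produces a congruent diagonal matrix with entries -2, -1.
Counting signs: 2 negative.
Hence Q is negative definite.
⟨·,·⟩ is an inner product exactly when A is positive definite.

no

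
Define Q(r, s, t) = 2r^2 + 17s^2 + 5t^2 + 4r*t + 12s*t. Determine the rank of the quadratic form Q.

The associated matrix is A = [[2, 0, 2], [0, 17, 6], [2, 6, 5]].
Congruent diagonalization of A (simultaneous row and column reduction) yields pivots 2, 17, 15/17.
That gives 3 positive pivots.
The rank is the number of nonzero pivots: 3.

3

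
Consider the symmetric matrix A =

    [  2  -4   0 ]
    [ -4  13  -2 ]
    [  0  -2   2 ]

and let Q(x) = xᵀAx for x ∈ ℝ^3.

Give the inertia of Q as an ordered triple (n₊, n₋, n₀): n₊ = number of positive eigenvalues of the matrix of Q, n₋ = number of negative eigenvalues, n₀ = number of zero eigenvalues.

(3, 0, 0)

Symmetric row and column elimination reduces A to a congruent diagonal form with pivots 2, 5, 6/5.
Counting signs: 3 positive.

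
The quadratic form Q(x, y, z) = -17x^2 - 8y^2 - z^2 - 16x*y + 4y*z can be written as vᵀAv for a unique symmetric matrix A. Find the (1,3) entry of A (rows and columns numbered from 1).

The coefficient of x·z in Q is 0. For a symmetric A this equals A[1,3] + A[3,1] = 2·A[1,3].
So A[1,3] = 0/2 = 0.

0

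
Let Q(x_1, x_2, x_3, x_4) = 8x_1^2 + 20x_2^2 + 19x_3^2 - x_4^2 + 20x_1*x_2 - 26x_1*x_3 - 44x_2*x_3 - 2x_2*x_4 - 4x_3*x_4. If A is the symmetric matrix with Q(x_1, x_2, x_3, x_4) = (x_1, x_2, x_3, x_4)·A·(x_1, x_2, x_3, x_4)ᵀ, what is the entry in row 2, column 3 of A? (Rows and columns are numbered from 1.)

-22

The coefficient of x_2·x_3 in Q is -44. For a symmetric A this equals A[2,3] + A[3,2] = 2·A[2,3].
So A[2,3] = -44/2 = -22.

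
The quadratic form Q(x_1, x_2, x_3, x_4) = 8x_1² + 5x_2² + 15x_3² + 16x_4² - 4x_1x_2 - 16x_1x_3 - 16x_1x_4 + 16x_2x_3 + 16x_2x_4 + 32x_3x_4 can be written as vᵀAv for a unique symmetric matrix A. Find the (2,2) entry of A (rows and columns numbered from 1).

The coefficient of x_2² in Q is 5, and that is exactly A[2,2].

5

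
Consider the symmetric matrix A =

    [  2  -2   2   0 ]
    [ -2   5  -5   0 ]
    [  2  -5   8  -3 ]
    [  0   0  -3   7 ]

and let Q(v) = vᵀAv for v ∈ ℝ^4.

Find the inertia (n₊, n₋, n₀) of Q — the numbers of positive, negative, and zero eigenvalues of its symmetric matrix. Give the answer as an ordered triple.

(4, 0, 0)

An LDLᵀ factorisation of A has diagonal entries 2, 3, 3, 4.
That gives 4 positive pivots.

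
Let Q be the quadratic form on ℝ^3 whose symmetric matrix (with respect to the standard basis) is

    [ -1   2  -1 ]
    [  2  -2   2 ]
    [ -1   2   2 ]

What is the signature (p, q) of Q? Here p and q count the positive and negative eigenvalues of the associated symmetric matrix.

Symmetric row and column elimination reduces A to a congruent diagonal form with pivots -1, 2, 3.
Counting signs: 2 positive, 1 negative.

(2, 1)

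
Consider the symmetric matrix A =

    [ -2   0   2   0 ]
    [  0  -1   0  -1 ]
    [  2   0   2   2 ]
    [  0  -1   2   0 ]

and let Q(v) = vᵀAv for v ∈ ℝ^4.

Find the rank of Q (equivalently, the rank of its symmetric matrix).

3

Applying the same elementary operations to the rows and columns of A produces a congruent diagonal matrix with entries -2, -1, 4, 0.
So there are 1 positive, 2 negative, 1 zero pivots.
The rank is the number of nonzero pivots: 3.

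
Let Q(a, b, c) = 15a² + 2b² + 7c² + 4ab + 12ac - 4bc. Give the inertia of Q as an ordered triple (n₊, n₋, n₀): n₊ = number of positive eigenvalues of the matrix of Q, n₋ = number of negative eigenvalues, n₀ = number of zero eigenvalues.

The symmetric matrix is A = [[15, 2, 6], [2, 2, -2], [6, -2, 7]].
Row-reducing A symmetrically gives the diagonal entries 15, 26/15, 1/13.
That gives 3 positive pivots.

(3, 0, 0)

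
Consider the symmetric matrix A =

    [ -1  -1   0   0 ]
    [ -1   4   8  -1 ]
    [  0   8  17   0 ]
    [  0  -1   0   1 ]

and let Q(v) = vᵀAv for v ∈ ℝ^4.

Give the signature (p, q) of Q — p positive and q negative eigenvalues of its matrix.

An LDLᵀ factorisation of A has diagonal entries -1, 5, 21/5, 4/21.
That gives 3 positive, 1 negative pivots.

(3, 1)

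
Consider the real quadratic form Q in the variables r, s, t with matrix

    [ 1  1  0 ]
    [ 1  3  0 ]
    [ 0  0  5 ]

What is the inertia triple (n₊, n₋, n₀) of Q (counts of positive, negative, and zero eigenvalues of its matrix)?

An LDLᵀ factorisation of A has diagonal entries 1, 2, 5.
Counting signs: 3 positive.

(3, 0, 0)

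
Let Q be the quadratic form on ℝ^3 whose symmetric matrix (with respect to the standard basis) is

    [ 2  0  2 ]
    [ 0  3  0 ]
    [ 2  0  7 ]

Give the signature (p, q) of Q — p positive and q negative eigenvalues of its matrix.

Row-reducing A symmetrically gives the diagonal entries 2, 3, 5.
That gives 3 positive pivots.

(3, 0)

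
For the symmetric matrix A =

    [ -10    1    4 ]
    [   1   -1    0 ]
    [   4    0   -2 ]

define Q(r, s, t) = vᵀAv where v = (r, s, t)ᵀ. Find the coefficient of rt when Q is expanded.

The coefficient of rt is A[1,3] + A[3,1] = 2·4 = 8.

8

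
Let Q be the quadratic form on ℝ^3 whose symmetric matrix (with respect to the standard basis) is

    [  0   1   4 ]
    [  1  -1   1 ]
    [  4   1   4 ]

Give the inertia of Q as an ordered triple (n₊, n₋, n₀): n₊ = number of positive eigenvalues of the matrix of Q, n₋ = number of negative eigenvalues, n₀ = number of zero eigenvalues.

By Sylvester's law of inertia any congruent diagonalization of A has 1 positive, 2 negative and 0 zero entries.

(1, 2, 0)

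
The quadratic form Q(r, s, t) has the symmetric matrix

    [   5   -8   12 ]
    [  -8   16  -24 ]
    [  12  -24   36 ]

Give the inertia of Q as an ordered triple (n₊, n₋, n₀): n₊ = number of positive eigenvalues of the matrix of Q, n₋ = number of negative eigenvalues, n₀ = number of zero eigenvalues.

(2, 0, 1)

Row-reducing A symmetrically gives the diagonal entries 5, 16/5, 0.
That gives 2 positive, 1 zero pivots.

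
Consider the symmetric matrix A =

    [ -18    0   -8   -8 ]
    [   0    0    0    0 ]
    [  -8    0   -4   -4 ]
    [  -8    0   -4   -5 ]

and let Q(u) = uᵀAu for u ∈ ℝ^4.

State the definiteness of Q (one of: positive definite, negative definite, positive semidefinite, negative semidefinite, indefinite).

negative semidefinite

Applying the same elementary operations to the rows and columns of A produces a congruent diagonal matrix with entries -18, 0, -4/9, -1.
That gives 3 negative, 1 zero pivots.
Hence Q is negative semidefinite.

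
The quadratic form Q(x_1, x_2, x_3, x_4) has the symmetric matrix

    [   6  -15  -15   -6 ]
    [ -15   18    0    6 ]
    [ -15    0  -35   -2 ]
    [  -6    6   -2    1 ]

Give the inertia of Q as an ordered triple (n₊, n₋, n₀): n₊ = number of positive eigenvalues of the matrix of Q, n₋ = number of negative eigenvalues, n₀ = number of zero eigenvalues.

Congruent diagonalization of A (simultaneous row and column reduction) yields pivots 6, -39/2, -5/13, -3/5.
Counting signs: 1 positive, 3 negative.

(1, 3, 0)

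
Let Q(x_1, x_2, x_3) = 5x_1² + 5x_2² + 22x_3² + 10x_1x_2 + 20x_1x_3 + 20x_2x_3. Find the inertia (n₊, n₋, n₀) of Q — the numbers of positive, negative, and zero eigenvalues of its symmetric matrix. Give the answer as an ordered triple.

(2, 0, 1)

The associated matrix is A = [[5, 5, 10], [5, 5, 10], [10, 10, 22]].
Row-reducing A symmetrically gives the diagonal entries 5, 0, 2.
So there are 2 positive, 1 zero pivots.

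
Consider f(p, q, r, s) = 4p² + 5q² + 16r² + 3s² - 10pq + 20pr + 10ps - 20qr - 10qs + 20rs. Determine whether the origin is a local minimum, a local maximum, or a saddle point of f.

The Hessian at the origin is H = [[8, -10, 20, 10], [-10, 10, -20, -10], [20, -20, 32, 20], [10, -10, 20, 6]].
Row-reducing H symmetrically gives the diagonal entries 8, -5/2, -8, -4.
That gives 1 positive, 3 negative pivots.
H is indefinite, so the origin is a saddle point.

saddle point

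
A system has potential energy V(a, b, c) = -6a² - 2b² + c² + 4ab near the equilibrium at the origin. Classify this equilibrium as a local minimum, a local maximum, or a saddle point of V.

The Hessian at the origin is H = [[-12, 4, 0], [4, -4, 0], [0, 0, 2]].
Row-reducing H symmetrically gives the diagonal entries -12, -8/3, 2.
So there are 1 positive, 2 negative pivots.
H is indefinite, so the origin is a saddle point.

saddle point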